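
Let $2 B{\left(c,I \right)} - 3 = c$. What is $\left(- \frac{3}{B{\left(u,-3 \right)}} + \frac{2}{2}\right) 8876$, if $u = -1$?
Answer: $-17752$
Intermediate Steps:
$B{\left(c,I \right)} = \frac{3}{2} + \frac{c}{2}$
$\left(- \frac{3}{B{\left(u,-3 \right)}} + \frac{2}{2}\right) 8876 = \left(- \frac{3}{\frac{3}{2} + \frac{1}{2} \left(-1\right)} + \frac{2}{2}\right) 8876 = \left(- \frac{3}{\frac{3}{2} - \frac{1}{2}} + 2 \cdot \frac{1}{2}\right) 8876 = \left(- \frac{3}{1} + 1\right) 8876 = \left(\left(-3\right) 1 + 1\right) 8876 = \left(-3 + 1\right) 8876 = \left(-2\right) 8876 = -17752$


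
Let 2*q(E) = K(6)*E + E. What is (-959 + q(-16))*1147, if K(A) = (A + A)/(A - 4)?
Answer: -1164205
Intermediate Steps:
K(A) = 2*A/(-4 + A) (K(A) = (2*A)/(-4 + A) = 2*A/(-4 + A))
q(E) = 7*E/2 (q(E) = ((2*6/(-4 + 6))*E + E)/2 = ((2*6/2)*E + E)/2 = ((2*6*(½))*E + E)/2 = (6*E + E)/2 = (7*E)/2 = 7*E/2)
(-959 + q(-16))*1147 = (-959 + (7/2)*(-16))*1147 = (-959 - 56)*1147 = -1015*1147 = -1164205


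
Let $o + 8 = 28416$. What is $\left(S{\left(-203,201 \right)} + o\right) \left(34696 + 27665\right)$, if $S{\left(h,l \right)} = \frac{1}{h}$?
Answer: $\frac{359624849103}{203} \approx 1.7716 \cdot 10^{9}$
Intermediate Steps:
$o = 28408$ ($o = -8 + 28416 = 28408$)
$\left(S{\left(-203,201 \right)} + o\right) \left(34696 + 27665\right) = \left(\frac{1}{-203} + 28408\right) \left(34696 + 27665\right) = \left(- \frac{1}{203} + 28408\right) 62361 = \frac{5766823}{203} \cdot 62361 = \frac{359624849103}{203}$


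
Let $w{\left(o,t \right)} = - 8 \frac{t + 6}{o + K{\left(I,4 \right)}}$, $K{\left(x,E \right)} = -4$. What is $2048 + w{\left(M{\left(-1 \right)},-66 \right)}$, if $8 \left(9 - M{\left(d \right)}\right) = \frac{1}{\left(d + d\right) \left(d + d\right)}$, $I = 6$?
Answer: $\frac{113664}{53} \approx 2144.6$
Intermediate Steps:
$M{\left(d \right)} = 9 - \frac{1}{32 d^{2}}$ ($M{\left(d \right)} = 9 - \frac{1}{8 \left(d + d\right) \left(d + d\right)} = 9 - \frac{1}{8 \cdot 2 d 2 d} = 9 - \frac{1}{8 \cdot 4 d^{2}} = 9 - \frac{\frac{1}{4} \frac{1}{d^{2}}}{8} = 9 - \frac{1}{32 d^{2}}$)
$w{\left(o,t \right)} = - \frac{8 \left(6 + t\right)}{-4 + o}$ ($w{\left(o,t \right)} = - 8 \frac{t + 6}{o - 4} = - 8 \frac{6 + t}{-4 + o} = - \frac{8 \left(6 + t\right)}{-4 + o}$)
$2048 + w{\left(M{\left(-1 \right)},-66 \right)} = 2048 + \frac{8 \left(-6 - -66\right)}{-4 + \left(9 - \frac{1}{32 \cdot 1}\right)} = 2048 + \frac{8 \left(-6 + 66\right)}{-4 + \left(9 - \frac{1}{32}\right)} = 2048 + 8 \frac{1}{-4 + \left(9 - \frac{1}{32}\right)} 60 = 2048 + 8 \frac{1}{-4 + \frac{287}{32}} \cdot 60 = 2048 + 8 \frac{1}{\frac{159}{32}} \cdot 60 = 2048 + 8 \cdot \frac{32}{159} \cdot 60 = 2048 + \frac{5120}{53} = \frac{113664}{53}$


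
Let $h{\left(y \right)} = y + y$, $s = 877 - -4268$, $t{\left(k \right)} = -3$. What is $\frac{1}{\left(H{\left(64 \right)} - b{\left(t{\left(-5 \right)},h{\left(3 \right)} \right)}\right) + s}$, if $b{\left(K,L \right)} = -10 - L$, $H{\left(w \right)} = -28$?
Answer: $\frac{1}{5133} \approx 0.00019482$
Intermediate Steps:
$s = 5145$ ($s = 877 + 4268 = 5145$)
$h{\left(y \right)} = 2 y$
$\frac{1}{\left(H{\left(64 \right)} - b{\left(t{\left(-5 \right)},h{\left(3 \right)} \right)}\right) + s} = \frac{1}{\left(-28 - \left(-10 - 2 \cdot 3\right)\right) + 5145} = \frac{1}{\left(-28 - \left(-10 - 6\right)\right) + 5145} = \frac{1}{\left(-28 - -16\right) + 5145} = \frac{1}{\left(-28 + 16\right) + 5145} = \frac{1}{-12 + 5145} = \frac{1}{5133}$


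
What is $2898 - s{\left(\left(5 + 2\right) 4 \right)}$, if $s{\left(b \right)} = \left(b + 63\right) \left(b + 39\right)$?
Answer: $-3199$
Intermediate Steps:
$s{\left(b \right)} = \left(39 + b\right) \left(63 + b\right)$ ($s{\left(b \right)} = \left(63 + b\right) \left(39 + b\right) = \left(39 + b\right) \left(63 + b\right)$)
$2898 - s{\left(\left(5 + 2\right) 4 \right)} = 2898 - \left(2457 + \left(\left(5 + 2\right) 4\right)^{2} + 102 \left(5 + 2\right) 4\right) = 2898 - \left(2457 + \left(7 \cdot 4\right)^{2} + 102 \cdot 7 \cdot 4\right) = 2898 - \left(2457 + 28^{2} + 102 \cdot 28\right) = 2898 - \left(2457 + 784 + 2856\right) = 2898 - 6097 = -3199$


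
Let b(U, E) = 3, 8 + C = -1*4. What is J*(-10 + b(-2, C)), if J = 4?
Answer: -28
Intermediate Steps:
C = -12 (C = -8 - 1*4 = -8 - 4 = -12)
J*(-10 + b(-2, C)) = 4*(-10 + 3) = 4*(-7) = -28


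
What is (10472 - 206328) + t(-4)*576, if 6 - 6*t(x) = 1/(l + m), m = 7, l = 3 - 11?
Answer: -195184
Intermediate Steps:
l = -8
t(x) = 7/6 (t(x) = 1 - 1/(6*(-8 + 7)) = 1 - ⅙/(-1) = 1 - ⅙*(-1) = 1 + ⅙ = 7/6)
(10472 - 206328) + t(-4)*576 = (10472 - 206328) + (7/6)*576 = -195856 + 672 = -195184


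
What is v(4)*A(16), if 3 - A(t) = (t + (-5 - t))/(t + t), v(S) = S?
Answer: 101/8 ≈ 12.625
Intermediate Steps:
A(t) = 3 + 5/(2*t) (A(t) = 3 - (t + (-5 - t))/(t + t) = 3 - (-5)/(2*t) = 3 + 5/(2*t))
v(4)*A(16) = 4*(3 + (5/2)/16) = 4*(3 + (5/2)*(1/16)) = 4*(3 + 5/32) = 4*(101/32) = 101/8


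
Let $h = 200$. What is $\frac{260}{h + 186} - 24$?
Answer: $- \frac{4502}{193} \approx -23.326$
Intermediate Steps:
$\frac{260}{h + 186} - 24 = \frac{260}{200 + 186} - 24 = \frac{260}{386} - 24 = 260 \cdot \frac{1}{386} - 24 = \frac{130}{193} - 24 = - \frac{4502}{193}$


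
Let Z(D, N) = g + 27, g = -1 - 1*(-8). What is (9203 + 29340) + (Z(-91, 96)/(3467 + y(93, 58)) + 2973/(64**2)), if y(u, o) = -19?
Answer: 68044185939/1765376 ≈ 38544.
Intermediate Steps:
g = 7 (g = -1 + 8 = 7)
Z(D, N) = 34 (Z(D, N) = 7 + 27 = 34)
(9203 + 29340) + (Z(-91, 96)/(3467 + y(93, 58)) + 2973/(64**2)) = (9203 + 29340) + (34/(3467 - 19) + 2973/(64**2)) = 38543 + (34/3448 + 2973/4096) = 38543 + (34*(1/3448) + 2973*(1/4096)) = 38543 + (17/1724 + 2973/4096) = 38543 + 1298771/1765376 = 68044185939/1765376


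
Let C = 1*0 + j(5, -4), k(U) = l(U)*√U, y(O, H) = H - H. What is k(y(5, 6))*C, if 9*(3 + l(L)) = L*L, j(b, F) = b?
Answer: 0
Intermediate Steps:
y(O, H) = 0
l(L) = -3 + L²/9 (l(L) = -3 + (L*L)/9 = -3 + L²/9)
k(U) = √U*(-3 + U²/9) (k(U) = (-3 + U²/9)*√U = √U*(-3 + U²/9))
C = 5 (C = 1*0 + 5 = 0 + 5 = 5)
k(y(5, 6))*C = (√0*(-27 + 0²)/9)*5 = ((⅑)*0*(-27 + 0))*5 = ((⅑)*0*(-27))*5 = 0*5 = 0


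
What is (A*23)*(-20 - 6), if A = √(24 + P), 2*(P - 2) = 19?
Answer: -299*√142 ≈ -3563.0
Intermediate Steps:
P = 23/2 (P = 2 + (½)*19 = 2 + 19/2 = 23/2 ≈ 11.500)
A = √142/2 (A = √(24 + 23/2) = √(71/2) = √142/2 ≈ 5.9582)
(A*23)*(-20 - 6) = ((√142/2)*23)*(-20 - 6) = (23*√142/2)*(-26) = -299*√142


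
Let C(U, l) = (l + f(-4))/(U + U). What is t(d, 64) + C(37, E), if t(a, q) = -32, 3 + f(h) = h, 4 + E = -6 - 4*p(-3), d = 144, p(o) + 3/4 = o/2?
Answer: -1188/37 ≈ -32.108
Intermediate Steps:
p(o) = -3/4 + o/2
E = -1 (E = -4 + (-6 - 4*(-3/4 + (1/2)*(-3))) = -4 + (-6 - 4*(-3/4 - 3/2)) = -4 + (-6 - 4*(-9/4)) = -4 + (-6 + 9) = -4 + 3 = -1)
f(h) = -3 + h
C(U, l) = (-7 + l)/(2*U) (C(U, l) = (l + (-3 - 4))/(U + U) = (l - 7)/((2*U)) = (-7 + l)*(1/(2*U)) = (-7 + l)/(2*U))
t(d, 64) + C(37, E) = -32 + (1/2)*(-7 - 1)/37 = -32 + (1/2)*(1/37)*(-8) = -32 - 4/37 = -1188/37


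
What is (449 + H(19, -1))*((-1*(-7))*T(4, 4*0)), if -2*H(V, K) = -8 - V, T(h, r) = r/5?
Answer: 0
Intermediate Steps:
T(h, r) = r/5 (T(h, r) = r*(⅕) = r/5)
H(V, K) = 4 + V/2 (H(V, K) = -(-8 - V)/2 = 4 + V/2)
(449 + H(19, -1))*((-1*(-7))*T(4, 4*0)) = (449 + (4 + (½)*19))*((-1*(-7))*((4*0)/5)) = (449 + (4 + 19/2))*(7*((⅕)*0)) = (449 + 27/2)*(7*0) = (925/2)*0 = 0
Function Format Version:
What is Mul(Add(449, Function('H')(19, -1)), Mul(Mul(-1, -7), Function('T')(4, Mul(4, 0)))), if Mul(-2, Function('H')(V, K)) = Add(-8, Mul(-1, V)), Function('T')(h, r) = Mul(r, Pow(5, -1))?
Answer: 0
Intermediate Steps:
Function('T')(h, r) = Mul(Rational(1, 5), r) (Function('T')(h, r) = Mul(r, Rational(1, 5)) = Mul(Rational(1, 5), r))
Function('H')(V, K) = Add(4, Mul(Rational(1, 2), V)) (Function('H')(V, K) = Mul(Rational(-1, 2), Add(-8, Mul(-1, V))) = Add(4, Mul(Rational(1, 2), V)))
Mul(Add(449, Function('H')(19, -1)), Mul(Mul(-1, -7), Function('T')(4, Mul(4, 0)))) = Mul(Add(449, Add(4, Mul(Rational(1, 2), 19))), Mul(Mul(-1, -7), Mul(Rational(1, 5), Mul(4, 0)))) = Mul(Add(449, Add(4, Rational(19, 2))), Mul(7, Mul(Rational(1, 5), 0))) = Mul(Add(449, Rational(27, 2)), Mul(7, 0)) = Mul(Rational(925, 2), 0) = 0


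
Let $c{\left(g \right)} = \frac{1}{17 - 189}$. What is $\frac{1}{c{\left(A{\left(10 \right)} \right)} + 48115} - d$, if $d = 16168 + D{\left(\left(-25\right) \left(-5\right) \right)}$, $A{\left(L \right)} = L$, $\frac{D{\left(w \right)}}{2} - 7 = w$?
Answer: $- \frac{135987600356}{8275779} \approx -16432.0$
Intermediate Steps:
$D{\left(w \right)} = 14 + 2 w$
$d = 16432$ ($d = 16168 + \left(14 + 2 \left(\left(-25\right) \left(-5\right)\right)\right) = 16168 + \left(14 + 2 \cdot 125\right) = 16168 + \left(14 + 250\right) = 16168 + 264 = 16432$)
$c{\left(g \right)} = - \frac{1}{172}$ ($c{\left(g \right)} = \frac{1}{-172} = - \frac{1}{172}$)
$\frac{1}{c{\left(A{\left(10 \right)} \right)} + 48115} - d = \frac{1}{- \frac{1}{172} + 48115} - 16432 = \frac{1}{\frac{8275779}{172}} - 16432 = \frac{172}{8275779} - 16432 = - \frac{135987600356}{8275779}$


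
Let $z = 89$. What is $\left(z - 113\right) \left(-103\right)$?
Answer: $2472$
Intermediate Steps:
$\left(z - 113\right) \left(-103\right) = \left(89 - 113\right) \left(-103\right) = \left(-24\right) \left(-103\right) = 2472$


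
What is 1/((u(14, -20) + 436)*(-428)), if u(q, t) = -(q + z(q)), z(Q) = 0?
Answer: -1/180616 ≈ -5.5366e-6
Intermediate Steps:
u(q, t) = -q (u(q, t) = -(q + 0) = -q)
1/((u(14, -20) + 436)*(-428)) = 1/((-1*14 + 436)*(-428)) = 1/((-14 + 436)*(-428)) = 1/(422*(-428)) = 1/(-180616) = -1/180616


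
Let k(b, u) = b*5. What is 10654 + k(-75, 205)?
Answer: 10279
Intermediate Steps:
k(b, u) = 5*b
10654 + k(-75, 205) = 10654 + 5*(-75) = 10654 - 375 = 10279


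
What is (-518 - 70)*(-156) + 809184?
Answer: 900912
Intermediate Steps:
(-518 - 70)*(-156) + 809184 = -588*(-156) + 809184 = 91728 + 809184 = 900912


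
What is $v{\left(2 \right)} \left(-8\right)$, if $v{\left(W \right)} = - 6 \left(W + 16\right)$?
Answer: $864$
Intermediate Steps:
$v{\left(W \right)} = -96 - 6 W$ ($v{\left(W \right)} = - 6 \left(16 + W\right) = -96 - 6 W$)
$v{\left(2 \right)} \left(-8\right) = \left(-96 - 12\right) \left(-8\right) = \left(-108\right) \left(-8\right) = 864$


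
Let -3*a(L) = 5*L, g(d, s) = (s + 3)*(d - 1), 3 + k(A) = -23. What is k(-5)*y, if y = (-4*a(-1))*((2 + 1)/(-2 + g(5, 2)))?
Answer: 260/9 ≈ 28.889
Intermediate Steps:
k(A) = -26 (k(A) = -3 - 23 = -26)
g(d, s) = (-1 + d)*(3 + s) (g(d, s) = (3 + s)*(-1 + d) = (-1 + d)*(3 + s))
a(L) = -5*L/3
y = -10/9 (y = (-(-20)*(-1)/3)*((2 + 1)/(-2 + (-3 - 1*2 + 3*5 + 5*2))) = (-4*5/3)*(3/(-2 + (-3 - 2 + 15 + 10))) = -20/(-2 + 20) = -20/18 = -20/3*1/6 = -10/9 ≈ -1.1111)
k(-5)*y = -26*(-10/9) = 260/9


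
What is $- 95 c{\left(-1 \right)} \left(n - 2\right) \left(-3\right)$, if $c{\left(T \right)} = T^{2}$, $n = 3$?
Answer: $285$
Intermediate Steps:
$- 95 c{\left(-1 \right)} \left(n - 2\right) \left(-3\right) = - 95 \left(-1\right)^{2} \left(3 - 2\right) \left(-3\right) = \left(-95\right) 1 \cdot 1 \left(-3\right) = \left(-95\right) \left(-3\right) = 285$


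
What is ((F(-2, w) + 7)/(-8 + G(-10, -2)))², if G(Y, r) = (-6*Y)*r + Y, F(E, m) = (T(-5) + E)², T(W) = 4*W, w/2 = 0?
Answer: 241081/19044 ≈ 12.659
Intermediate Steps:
w = 0 (w = 2*0 = 0)
F(E, m) = (-20 + E)² (F(E, m) = (4*(-5) + E)² = (-20 + E)²)
G(Y, r) = Y - 6*Y*r (G(Y, r) = -6*Y*r + Y = Y - 6*Y*r)
((F(-2, w) + 7)/(-8 + G(-10, -2)))² = (((-20 - 2)² + 7)/(-8 - 10*(1 - 6*(-2))))² = (((-22)² + 7)/(-8 - 10*(1 + 12)))² = ((484 + 7)/(-8 - 10*13))² = (491/(-8 - 130))² = (491/(-138))² = (491*(-1/138))² = (-491/138)² = 241081/19044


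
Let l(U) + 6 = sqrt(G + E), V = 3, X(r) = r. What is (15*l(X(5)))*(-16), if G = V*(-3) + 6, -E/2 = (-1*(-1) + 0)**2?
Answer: 1440 - 240*I*sqrt(5) ≈ 1440.0 - 536.66*I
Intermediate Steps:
E = -2 (E = -2*(-1*(-1) + 0)**2 = -2*(1 + 0)**2 = -2*1**2 = -2*1 = -2)
G = -3 (G = 3*(-3) + 6 = -9 + 6 = -3)
l(U) = -6 + I*sqrt(5) (l(U) = -6 + sqrt(-3 - 2) = -6 + sqrt(-5) = -6 + I*sqrt(5))
(15*l(X(5)))*(-16) = (15*(-6 + I*sqrt(5)))*(-16) = (-90 + 15*I*sqrt(5))*(-16) = 1440 - 240*I*sqrt(5)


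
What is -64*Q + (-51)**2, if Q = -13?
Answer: 3433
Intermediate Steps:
-64*Q + (-51)**2 = -64*(-13) + (-51)**2 = 832 + 2601 = 3433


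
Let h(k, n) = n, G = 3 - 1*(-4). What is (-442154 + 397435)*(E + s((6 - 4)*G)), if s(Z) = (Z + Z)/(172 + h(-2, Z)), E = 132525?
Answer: -551154475241/93 ≈ -5.9264e+9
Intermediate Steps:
G = 7 (G = 3 + 4 = 7)
s(Z) = 2*Z/(172 + Z) (s(Z) = (Z + Z)/(172 + Z) = (2*Z)/(172 + Z) = 2*Z/(172 + Z))
(-442154 + 397435)*(E + s((6 - 4)*G)) = (-442154 + 397435)*(132525 + 2*((6 - 4)*7)/(172 + (6 - 4)*7)) = -44719*(132525 + 2*(2*7)/(172 + 2*7)) = -44719*(132525 + 2*14/(172 + 14)) = -44719*(132525 + 2*14/186) = -44719*(132525 + 2*14*(1/186)) = -44719*(132525 + 14/93) = -44719*12324839/93 = -551154475241/93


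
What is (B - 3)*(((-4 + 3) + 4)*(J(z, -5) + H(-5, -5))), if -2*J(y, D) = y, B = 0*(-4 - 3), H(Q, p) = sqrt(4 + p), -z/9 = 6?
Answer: -243 - 9*I ≈ -243.0 - 9.0*I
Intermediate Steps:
z = -54 (z = -9*6 = -54)
B = 0 (B = 0*(-7) = 0)
J(y, D) = -y/2
(B - 3)*(((-4 + 3) + 4)*(J(z, -5) + H(-5, -5))) = (0 - 3)*(((-4 + 3) + 4)*(-1/2*(-54) + sqrt(4 - 5))) = -3*(-1 + 4)*(27 + sqrt(-1)) = -9*(27 + I) = -3*(81 + 3*I) = -243 - 9*I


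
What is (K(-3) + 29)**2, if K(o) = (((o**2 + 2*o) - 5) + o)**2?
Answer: 2916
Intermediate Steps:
K(o) = (-5 + o**2 + 3*o)**2 (K(o) = ((-5 + o**2 + 2*o) + o)**2 = (-5 + o**2 + 3*o)**2)
(K(-3) + 29)**2 = ((-5 + (-3)**2 + 3*(-3))**2 + 29)**2 = ((-5 + 9 - 9)**2 + 29)**2 = ((-5)**2 + 29)**2 = (25 + 29)**2 = 54**2 = 2916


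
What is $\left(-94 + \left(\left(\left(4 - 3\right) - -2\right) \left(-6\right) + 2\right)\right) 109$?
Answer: $-11990$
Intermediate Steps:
$\left(-94 + \left(\left(\left(4 - 3\right) - -2\right) \left(-6\right) + 2\right)\right) 109 = \left(-94 + \left(\left(\left(4 - 3\right) + 2\right) \left(-6\right) + 2\right)\right) 109 = \left(-94 + \left(\left(1 + 2\right) \left(-6\right) + 2\right)\right) 109 = \left(-94 + \left(3 \left(-6\right) + 2\right)\right) 109 = \left(-94 + \left(-18 + 2\right)\right) 109 = \left(-94 - 16\right) 109 = \left(-110\right) 109 = -11990$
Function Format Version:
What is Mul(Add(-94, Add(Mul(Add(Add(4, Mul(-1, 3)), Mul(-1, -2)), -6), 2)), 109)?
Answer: -11990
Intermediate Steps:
Mul(Add(-94, Add(Mul(Add(Add(4, Mul(-1, 3)), Mul(-1, -2)), -6), 2)), 109) = Mul(Add(-94, Add(Mul(Add(Add(4, -3), 2), -6), 2)), 109) = Mul(Add(-94, Add(Mul(Add(1, 2), -6), 2)), 109) = Mul(Add(-94, Add(Mul(3, -6), 2)), 109) = Mul(Add(-94, Add(-18, 2)), 109) = Mul(Add(-94, -16), 109) = Mul(-110, 109) = -11990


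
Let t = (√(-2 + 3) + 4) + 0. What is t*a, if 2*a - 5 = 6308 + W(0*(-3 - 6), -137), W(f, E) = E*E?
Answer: 62705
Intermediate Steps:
W(f, E) = E²
t = 5 (t = (√1 + 4) + 0 = (1 + 4) + 0 = 5 + 0 = 5)
a = 12541 (a = 5/2 + (6308 + (-137)²)/2 = 5/2 + (6308 + 18769)/2 = 5/2 + (½)*25077 = 5/2 + 25077/2 = 12541)
t*a = 5*12541 = 62705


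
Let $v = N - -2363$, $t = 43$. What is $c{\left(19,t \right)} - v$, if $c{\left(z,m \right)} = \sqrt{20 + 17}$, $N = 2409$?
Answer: $-4772 + \sqrt{37} \approx -4765.9$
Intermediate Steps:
$v = 4772$ ($v = 2409 - -2363 = 2409 + 2363 = 4772$)
$c{\left(z,m \right)} = \sqrt{37}$
$c{\left(19,t \right)} - v = \sqrt{37} - 4772 = -4772 + \sqrt{37}$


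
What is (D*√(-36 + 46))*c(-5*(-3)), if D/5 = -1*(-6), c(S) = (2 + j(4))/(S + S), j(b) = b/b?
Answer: 3*√10 ≈ 9.4868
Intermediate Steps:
j(b) = 1
c(S) = 3/(2*S) (c(S) = (2 + 1)/(S + S) = 3/((2*S)) = 3*(1/(2*S)) = 3/(2*S))
D = 30 (D = 5*(-1*(-6)) = 5*6 = 30)
(D*√(-36 + 46))*c(-5*(-3)) = (30*√(-36 + 46))*(3/(2*((-5*(-3))))) = (30*√10)*((3/2)/15) = (30*√10)*((3/2)*(1/15)) = (30*√10)*(⅒) = 3*√10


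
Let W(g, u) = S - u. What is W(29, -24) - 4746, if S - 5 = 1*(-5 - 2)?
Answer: -4724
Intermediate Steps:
S = -2 (S = 5 + 1*(-5 - 2) = 5 + 1*(-7) = 5 - 7 = -2)
W(g, u) = -2 - u
W(29, -24) - 4746 = (-2 - 1*(-24)) - 4746 = (-2 + 24) - 4746 = 22 - 4746 = -4724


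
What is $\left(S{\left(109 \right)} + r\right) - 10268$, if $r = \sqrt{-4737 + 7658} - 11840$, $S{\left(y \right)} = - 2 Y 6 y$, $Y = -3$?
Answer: $-18184 + \sqrt{2921} \approx -18130.0$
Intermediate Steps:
$S{\left(y \right)} = 36 y$ ($S{\left(y \right)} = \left(-2\right) \left(-3\right) 6 y = 6 \cdot 6 y = 36 y$)
$r = -11840 + \sqrt{2921}$ ($r = \sqrt{2921} - 11840 = -11840 + \sqrt{2921} \approx -11786.0$)
$\left(S{\left(109 \right)} + r\right) - 10268 = \left(36 \cdot 109 - \left(11840 - \sqrt{2921}\right)\right) - 10268 = \left(3924 - \left(11840 - \sqrt{2921}\right)\right) - 10268 = \left(-7916 + \sqrt{2921}\right) - 10268 = -18184 + \sqrt{2921}$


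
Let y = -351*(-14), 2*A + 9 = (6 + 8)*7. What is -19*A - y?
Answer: -11519/2 ≈ -5759.5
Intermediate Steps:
A = 89/2 (A = -9/2 + ((6 + 8)*7)/2 = -9/2 + (14*7)/2 = -9/2 + (½)*98 = -9/2 + 49 = 89/2 ≈ 44.500)
y = 4914
-19*A - y = -19*89/2 - 1*4914 = -1691/2 - 4914 = -11519/2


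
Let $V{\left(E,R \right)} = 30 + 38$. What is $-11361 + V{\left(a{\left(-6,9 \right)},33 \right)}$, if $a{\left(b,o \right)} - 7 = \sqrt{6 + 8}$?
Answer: $-11293$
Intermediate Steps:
$a{\left(b,o \right)} = 7 + \sqrt{14}$ ($a{\left(b,o \right)} = 7 + \sqrt{6 + 8} = 7 + \sqrt{14}$)
$V{\left(E,R \right)} = 68$
$-11361 + V{\left(a{\left(-6,9 \right)},33 \right)} = -11361 + 68 = -11293$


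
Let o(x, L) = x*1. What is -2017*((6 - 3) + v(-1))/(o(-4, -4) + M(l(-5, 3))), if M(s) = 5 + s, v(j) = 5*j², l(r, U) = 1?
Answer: -8068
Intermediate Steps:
o(x, L) = x
-2017*((6 - 3) + v(-1))/(o(-4, -4) + M(l(-5, 3))) = -2017*((6 - 3) + 5*(-1)²)/(-4 + (5 + 1)) = -2017*(3 + 5*1)/(-4 + 6) = -2017*(3 + 5)/2 = -16136/2 = -2017*4 = -8068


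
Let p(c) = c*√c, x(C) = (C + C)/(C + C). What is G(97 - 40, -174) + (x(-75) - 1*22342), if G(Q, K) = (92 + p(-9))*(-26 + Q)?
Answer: -19489 - 837*I ≈ -19489.0 - 837.0*I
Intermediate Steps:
x(C) = 1 (x(C) = (2*C)/((2*C)) = (2*C)*(1/(2*C)) = 1)
p(c) = c^(3/2)
G(Q, K) = (-26 + Q)*(92 - 27*I) (G(Q, K) = (92 + (-9)^(3/2))*(-26 + Q) = (92 - 27*I)*(-26 + Q) = (-26 + Q)*(92 - 27*I))
G(97 - 40, -174) + (x(-75) - 1*22342) = (-2392 + 702*I + (97 - 40)*(92 - 27*I)) + (1 - 1*22342) = (-2392 + 702*I + 57*(92 - 27*I)) + (1 - 22342) = (-2392 + 702*I + (5244 - 1539*I)) - 22341 = (2852 - 837*I) - 22341 = -19489 - 837*I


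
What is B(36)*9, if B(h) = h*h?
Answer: 11664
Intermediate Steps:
B(h) = h²
B(36)*9 = 36²*9 = 1296*9 = 11664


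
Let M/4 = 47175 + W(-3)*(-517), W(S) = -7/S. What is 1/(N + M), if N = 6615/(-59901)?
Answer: 59901/11014269793 ≈ 5.4385e-6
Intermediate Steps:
N = -2205/19967 (N = 6615*(-1/59901) = -2205/19967 ≈ -0.11043)
M = 551624/3 (M = 4*(47175 - 7/(-3)*(-517)) = 4*(47175 - 7*(-1/3)*(-517)) = 4*(47175 + (7/3)*(-517)) = 4*(47175 - 3619/3) = 4*(137906/3) = 551624/3 ≈ 1.8387e+5)
1/(N + M) = 1/(-2205/19967 + 551624/3) = 1/(11014269793/59901) = 59901/11014269793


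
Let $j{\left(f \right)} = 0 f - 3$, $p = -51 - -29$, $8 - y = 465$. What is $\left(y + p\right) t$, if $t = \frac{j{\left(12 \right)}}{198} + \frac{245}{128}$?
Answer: $- \frac{3842059}{4224} \approx -909.58$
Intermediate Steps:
$y = -457$ ($y = 8 - 465 = -457$)
$p = -22$ ($p = -51 + 29 = -22$)
$j{\left(f \right)} = -3$ ($j{\left(f \right)} = 0 - 3 = -3$)
$t = \frac{8021}{4224}$ ($t = - \frac{3}{198} + \frac{245}{128} = \left(-3\right) \frac{1}{198} + 245 \cdot \frac{1}{128} = - \frac{1}{66} + \frac{245}{128} = \frac{8021}{4224} \approx 1.8989$)
$\left(y + p\right) t = \left(-457 - 22\right) \frac{8021}{4224} = \left(-479\right) \frac{8021}{4224} = - \frac{3842059}{4224}$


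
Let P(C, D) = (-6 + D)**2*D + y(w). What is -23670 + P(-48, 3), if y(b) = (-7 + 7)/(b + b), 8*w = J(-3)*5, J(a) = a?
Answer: -23643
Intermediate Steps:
w = -15/8 (w = (-3*5)/8 = (1/8)*(-15) = -15/8 ≈ -1.8750)
y(b) = 0 (y(b) = 0/((2*b)) = 0*(1/(2*b)) = 0)
P(C, D) = D*(-6 + D)**2 (P(C, D) = (-6 + D)**2*D + 0 = D*(-6 + D)**2 + 0 = D*(-6 + D)**2)
-23670 + P(-48, 3) = -23670 + 3*(-6 + 3)**2 = -23670 + 3*(-3)**2 = -23670 + 3*9 = -23670 + 27 = -23643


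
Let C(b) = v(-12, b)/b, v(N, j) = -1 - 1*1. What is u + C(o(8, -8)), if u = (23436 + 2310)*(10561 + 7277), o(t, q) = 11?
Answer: 5051828626/11 ≈ 4.5926e+8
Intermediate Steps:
v(N, j) = -2 (v(N, j) = -1 - 1 = -2)
u = 459257148 (u = 25746*17838 = 459257148)
C(b) = -2/b
u + C(o(8, -8)) = 459257148 - 2/11 = 5051828626/11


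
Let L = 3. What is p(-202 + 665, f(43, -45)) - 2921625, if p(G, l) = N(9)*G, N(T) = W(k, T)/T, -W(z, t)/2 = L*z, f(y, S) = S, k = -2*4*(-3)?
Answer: -2929033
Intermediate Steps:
k = 24 (k = -8*(-3) = 24)
W(z, t) = -6*z
N(T) = -144/T (N(T) = (-6*24)/T = -144/T)
p(G, l) = -16*G (p(G, l) = (-144/9)*G = (-144*⅑)*G = -16*G)
p(-202 + 665, f(43, -45)) - 2921625 = -16*(-202 + 665) - 2921625 = -16*463 - 2921625 = -7408 - 2921625 = -2929033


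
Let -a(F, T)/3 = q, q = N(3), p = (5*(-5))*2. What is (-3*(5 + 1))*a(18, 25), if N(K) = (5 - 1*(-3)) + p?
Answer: -2268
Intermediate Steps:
p = -50 (p = -25*2 = -50)
N(K) = -42 (N(K) = (5 - 1*(-3)) - 50 = (5 + 3) - 50 = 8 - 50 = -42)
q = -42
a(F, T) = 126 (a(F, T) = -3*(-42) = 126)
(-3*(5 + 1))*a(18, 25) = -3*(5 + 1)*126 = -3*6*126 = -18*126 = -2268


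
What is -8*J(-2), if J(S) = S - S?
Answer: 0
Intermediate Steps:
J(S) = 0
-8*J(-2) = -8*0 = 0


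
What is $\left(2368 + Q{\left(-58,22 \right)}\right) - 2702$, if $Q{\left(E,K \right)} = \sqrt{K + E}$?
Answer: $-334 + 6 i \approx -334.0 + 6.0 i$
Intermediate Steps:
$Q{\left(E,K \right)} = \sqrt{E + K}$
$\left(2368 + Q{\left(-58,22 \right)}\right) - 2702 = \left(2368 + \sqrt{-58 + 22}\right) - 2702 = \left(2368 + \sqrt{-36}\right) - 2702 = \left(2368 + 6 i\right) - 2702 = -334 + 6 i$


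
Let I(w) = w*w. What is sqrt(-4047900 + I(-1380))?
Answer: 10*I*sqrt(21435) ≈ 1464.1*I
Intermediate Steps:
I(w) = w**2
sqrt(-4047900 + I(-1380)) = sqrt(-4047900 + (-1380)**2) = sqrt(-4047900 + 1904400) = sqrt(-2143500) = 10*I*sqrt(21435)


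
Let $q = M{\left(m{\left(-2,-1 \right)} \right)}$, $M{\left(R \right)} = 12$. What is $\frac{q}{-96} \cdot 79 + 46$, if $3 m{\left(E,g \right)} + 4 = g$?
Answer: $\frac{289}{8} \approx 36.125$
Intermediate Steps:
$m{\left(E,g \right)} = - \frac{4}{3} + \frac{g}{3}$
$q = 12$
$\frac{q}{-96} \cdot 79 + 46 = \frac{12}{-96} \cdot 79 + 46 = 12 \left(- \frac{1}{96}\right) 79 + 46 = \left(- \frac{1}{8}\right) 79 + 46 = - \frac{79}{8} + 46 = \frac{289}{8}$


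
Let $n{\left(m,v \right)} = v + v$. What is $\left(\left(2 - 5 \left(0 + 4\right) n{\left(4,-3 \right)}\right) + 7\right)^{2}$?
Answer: $16641$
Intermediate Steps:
$n{\left(m,v \right)} = 2 v$
$\left(\left(2 - 5 \left(0 + 4\right) n{\left(4,-3 \right)}\right) + 7\right)^{2} = \left(\left(2 - 5 \left(0 + 4\right) 2 \left(-3\right)\right) + 7\right)^{2} = \left(\left(2 - 5 \cdot 4 \left(-6\right)\right) + 7\right)^{2} = \left(\left(2 - -120\right) + 7\right)^{2} = \left(\left(2 + 120\right) + 7\right)^{2} = \left(122 + 7\right)^{2} = 129^{2} = 16641$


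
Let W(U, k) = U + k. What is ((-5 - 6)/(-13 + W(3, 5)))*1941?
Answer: 21351/5 ≈ 4270.2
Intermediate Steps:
((-5 - 6)/(-13 + W(3, 5)))*1941 = ((-5 - 6)/(-13 + (3 + 5)))*1941 = -11/(-13 + 8)*1941 = -11/(-5)*1941 = -11*(-1/5)*1941 = (11/5)*1941 = 21351/5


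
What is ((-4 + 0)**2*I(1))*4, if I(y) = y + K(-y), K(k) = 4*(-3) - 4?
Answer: -960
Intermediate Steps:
K(k) = -16 (K(k) = -12 - 4 = -16)
I(y) = -16 + y (I(y) = y - 16 = -16 + y)
((-4 + 0)**2*I(1))*4 = ((-4 + 0)**2*(-16 + 1))*4 = ((-4)**2*(-15))*4 = (16*(-15))*4 = -240*4 = -960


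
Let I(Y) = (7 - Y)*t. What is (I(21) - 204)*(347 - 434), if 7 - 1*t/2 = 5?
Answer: 22620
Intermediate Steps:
t = 4 (t = 14 - 2*5 = 14 - 10 = 4)
I(Y) = 28 - 4*Y (I(Y) = (7 - Y)*4 = 28 - 4*Y)
(I(21) - 204)*(347 - 434) = ((28 - 4*21) - 204)*(347 - 434) = ((28 - 84) - 204)*(-87) = (-56 - 204)*(-87) = -260*(-87) = 22620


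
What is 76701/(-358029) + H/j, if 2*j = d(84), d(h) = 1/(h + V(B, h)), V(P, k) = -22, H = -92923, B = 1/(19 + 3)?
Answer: -1375124014603/119343 ≈ -1.1522e+7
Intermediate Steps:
B = 1/22 ≈ 0.045455
d(h) = 1/(-22 + h) (d(h) = 1/(h - 22) = 1/(-22 + h))
j = 1/124 (j = 1/(2*(-22 + 84)) = (½)/62 = (½)*(1/62) = 1/124 ≈ 0.0080645)
76701/(-358029) + H/j = 76701/(-358029) - 92923/1/124 = 76701*(-1/358029) - 92923*124 = -25567/119343 - 11522452 = -1375124014603/119343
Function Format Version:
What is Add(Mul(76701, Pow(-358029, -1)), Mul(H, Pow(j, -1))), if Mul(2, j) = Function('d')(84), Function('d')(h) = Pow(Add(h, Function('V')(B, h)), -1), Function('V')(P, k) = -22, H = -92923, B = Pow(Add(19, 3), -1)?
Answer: Rational(-1375124014603, 119343) ≈ -1.1522e+7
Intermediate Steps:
B = Rational(1, 22) (B = Pow(22, -1) = Rational(1, 22) ≈ 0.045455)
Function('d')(h) = Pow(Add(-22, h), -1) (Function('d')(h) = Pow(Add(h, -22), -1) = Pow(Add(-22, h), -1))
j = Rational(1, 124) (j = Mul(Rational(1, 2), Pow(Add(-22, 84), -1)) = Mul(Rational(1, 2), Pow(62, -1)) = Mul(Rational(1, 2), Rational(1, 62)) = Rational(1, 124) ≈ 0.0080645)
Add(Mul(76701, Pow(-358029, -1)), Mul(H, Pow(j, -1))) = Add(Mul(76701, Pow(-358029, -1)), Mul(-92923, Pow(Rational(1, 124), -1))) = Add(Mul(76701, Rational(-1, 358029)), Mul(-92923, 124)) = Add(Rational(-25567, 119343), -11522452) = Rational(-1375124014603, 119343)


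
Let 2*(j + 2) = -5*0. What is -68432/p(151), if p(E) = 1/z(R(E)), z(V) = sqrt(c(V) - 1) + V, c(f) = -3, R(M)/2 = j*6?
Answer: 1642368 - 136864*I ≈ 1.6424e+6 - 1.3686e+5*I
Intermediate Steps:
j = -2 (j = -2 + (-5*0)/2 = -2 + (1/2)*0 = -2 + 0 = -2)
R(M) = -24 (R(M) = 2*(-2*6) = 2*(-12) = -24)
z(V) = V + 2*I (z(V) = sqrt(-3 - 1) + V = sqrt(-4) + V = 2*I + V = V + 2*I)
p(E) = (-24 - 2*I)/580 (p(E) = 1/(-24 + 2*I) = (-24 - 2*I)/580)
-68432/p(151) = -68432*580*(-6/145 + I/290) = -39690560*(-6/145 + I/290)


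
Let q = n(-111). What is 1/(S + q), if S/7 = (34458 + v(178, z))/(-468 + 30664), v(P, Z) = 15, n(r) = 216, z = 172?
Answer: 30196/6763647 ≈ 0.0044645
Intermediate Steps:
q = 216
S = 241311/30196 (S = 7*((34458 + 15)/(-468 + 30664)) = 7*(34473/30196) = 241311/30196 ≈ 7.9915)
1/(S + q) = 1/(241311/30196 + 216) = 1/(6763647/30196) = 30196/6763647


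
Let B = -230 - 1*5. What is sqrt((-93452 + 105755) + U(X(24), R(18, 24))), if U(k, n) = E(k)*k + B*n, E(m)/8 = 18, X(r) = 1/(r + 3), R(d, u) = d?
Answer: sqrt(72705)/3 ≈ 89.880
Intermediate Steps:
X(r) = 1/(3 + r)
E(m) = 144 (E(m) = 8*18 = 144)
B = -235 (B = -230 - 5 = -235)
U(k, n) = -235*n + 144*k (U(k, n) = 144*k - 235*n = -235*n + 144*k)
sqrt((-93452 + 105755) + U(X(24), R(18, 24))) = sqrt((-93452 + 105755) + (-235*18 + 144/(3 + 24))) = sqrt(12303 + (-4230 + 144/27)) = sqrt(12303 + (-4230 + 144*(1/27))) = sqrt(12303 + (-4230 + 16/3)) = sqrt(12303 - 12674/3) = sqrt(24235/3) = sqrt(72705)/3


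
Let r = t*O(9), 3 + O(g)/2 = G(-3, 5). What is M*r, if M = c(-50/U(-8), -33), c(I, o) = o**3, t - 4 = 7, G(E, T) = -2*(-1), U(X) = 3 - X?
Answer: 790614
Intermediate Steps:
G(E, T) = 2
O(g) = -2 (O(g) = -6 + 2*2 = -6 + 4 = -2)
t = 11 (t = 4 + 7 = 11)
M = -35937 (M = (-33)**3 = -35937)
r = -22 (r = 11*(-2) = -22)
M*r = -35937*(-22) = 790614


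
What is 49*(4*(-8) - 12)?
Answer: -2156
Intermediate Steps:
49*(4*(-8) - 12) = 49*(-32 - 12) = 49*(-44) = -2156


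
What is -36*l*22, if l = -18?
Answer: 14256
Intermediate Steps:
-36*l*22 = -36*(-18)*22 = 648*22 = 14256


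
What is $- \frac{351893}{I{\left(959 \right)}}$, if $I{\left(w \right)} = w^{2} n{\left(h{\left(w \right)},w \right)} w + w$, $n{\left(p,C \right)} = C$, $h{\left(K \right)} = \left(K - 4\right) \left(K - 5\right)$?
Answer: $- \frac{351893}{845813142720} \approx -4.1604 \cdot 10^{-7}$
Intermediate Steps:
$h{\left(K \right)} = \left(-5 + K\right) \left(-4 + K\right)$ ($h{\left(K \right)} = \left(-4 + K\right) \left(-5 + K\right) = \left(-5 + K\right) \left(-4 + K\right)$)
$I{\left(w \right)} = w + w^{4}$ ($I{\left(w \right)} = w^{2} w w + w = w^{2} w^{2} + w = w^{4} + w = w + w^{4}$)
$- \frac{351893}{I{\left(959 \right)}} = - \frac{351893}{959 + 959^{4}} = - \frac{351893}{959 + 845813141761} = - \frac{351893}{845813142720}$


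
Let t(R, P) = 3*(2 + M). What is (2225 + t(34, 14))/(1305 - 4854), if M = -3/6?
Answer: -49/78 ≈ -0.62821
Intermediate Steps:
M = -½ (M = -3*⅙ = -½ ≈ -0.50000)
t(R, P) = 9/2 (t(R, P) = 3*(2 - ½) = 3*(3/2) = 9/2)
(2225 + t(34, 14))/(1305 - 4854) = (2225 + 9/2)/(1305 - 4854) = (4459/2)/(-3549) = (4459/2)*(-1/3549) = -49/78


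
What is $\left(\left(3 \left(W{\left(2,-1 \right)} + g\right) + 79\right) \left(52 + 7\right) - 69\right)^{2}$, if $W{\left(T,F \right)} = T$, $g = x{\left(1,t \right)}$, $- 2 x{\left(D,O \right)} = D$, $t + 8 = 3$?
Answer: $\frac{94381225}{4} \approx 2.3595 \cdot 10^{7}$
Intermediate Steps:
$t = -5$ ($t = -8 + 3 = -5$)
$x{\left(D,O \right)} = - \frac{D}{2}$
$g = - \frac{1}{2}$ ($g = \left(- \frac{1}{2}\right) 1 = - \frac{1}{2} \approx -0.5$)
$\left(\left(3 \left(W{\left(2,-1 \right)} + g\right) + 79\right) \left(52 + 7\right) - 69\right)^{2} = \left(\left(3 \left(2 - \frac{1}{2}\right) + 79\right) \left(52 + 7\right) - 69\right)^{2} = \left(\left(3 \cdot \frac{3}{2} + 79\right) 59 - 69\right)^{2} = \left(\left(\frac{9}{2} + 79\right) 59 - 69\right)^{2} = \left(\frac{167}{2} \cdot 59 - 69\right)^{2} = \left(\frac{9853}{2} - 69\right)^{2} = \left(\frac{9715}{2}\right)^{2} = \frac{94381225}{4}$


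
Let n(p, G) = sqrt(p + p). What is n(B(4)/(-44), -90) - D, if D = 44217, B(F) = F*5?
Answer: -44217 + I*sqrt(110)/11 ≈ -44217.0 + 0.95346*I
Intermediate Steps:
B(F) = 5*F
n(p, G) = sqrt(2)*sqrt(p) (n(p, G) = sqrt(2*p) = sqrt(2)*sqrt(p))
n(B(4)/(-44), -90) - D = sqrt(2)*sqrt((5*4)/(-44)) - 1*44217 = sqrt(2)*sqrt(20*(-1/44)) - 44217 = sqrt(2)*sqrt(-5/11) - 44217 = sqrt(2)*(I*sqrt(55)/11) - 44217 = I*sqrt(110)/11 - 44217 = -44217 + I*sqrt(110)/11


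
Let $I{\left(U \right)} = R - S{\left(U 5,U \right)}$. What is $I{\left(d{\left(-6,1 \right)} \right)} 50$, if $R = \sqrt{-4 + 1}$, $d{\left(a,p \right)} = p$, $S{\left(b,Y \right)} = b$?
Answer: $-250 + 50 i \sqrt{3} \approx -250.0 + 86.603 i$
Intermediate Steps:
$R = i \sqrt{3}$ ($R = \sqrt{-3} = i \sqrt{3} \approx 1.732 i$)
$I{\left(U \right)} = - 5 U + i \sqrt{3}$ ($I{\left(U \right)} = i \sqrt{3} - U 5 = i \sqrt{3} - 5 U = - 5 U + i \sqrt{3}$)
$I{\left(d{\left(-6,1 \right)} \right)} 50 = \left(\left(-5\right) 1 + i \sqrt{3}\right) 50 = \left(-5 + i \sqrt{3}\right) 50 = -250 + 50 i \sqrt{3}$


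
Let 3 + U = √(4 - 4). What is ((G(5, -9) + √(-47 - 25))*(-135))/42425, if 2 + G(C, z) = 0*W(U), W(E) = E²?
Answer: 54/8485 - 162*I*√2/8485 ≈ 0.0063642 - 0.027001*I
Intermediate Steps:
U = -3 (U = -3 + √(4 - 4) = -3 + √0 = -3 + 0 = -3)
G(C, z) = -2 (G(C, z) = -2 + 0*(-3)² = -2 + 0*9 = -2 + 0 = -2)
((G(5, -9) + √(-47 - 25))*(-135))/42425 = ((-2 + √(-47 - 25))*(-135))/42425 = ((-2 + √(-72))*(-135))*(1/42425) = ((-2 + 6*I*√2)*(-135))*(1/42425) = (270 - 810*I*√2)*(1/42425) = 54/8485 - 162*I*√2/8485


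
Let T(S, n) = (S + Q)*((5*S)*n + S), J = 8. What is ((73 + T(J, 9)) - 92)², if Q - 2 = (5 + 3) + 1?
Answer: 48622729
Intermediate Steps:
Q = 11 (Q = 2 + ((5 + 3) + 1) = 2 + (8 + 1) = 2 + 9 = 11)
T(S, n) = (11 + S)*(S + 5*S*n) (T(S, n) = (S + 11)*((5*S)*n + S) = (11 + S)*(5*S*n + S) = (11 + S)*(S + 5*S*n))
((73 + T(J, 9)) - 92)² = ((73 + 8*(11 + 8 + 55*9 + 5*8*9)) - 92)² = ((73 + 8*(11 + 8 + 495 + 360)) - 92)² = ((73 + 8*874) - 92)² = ((73 + 6992) - 92)² = (7065 - 92)² = 6973² = 48622729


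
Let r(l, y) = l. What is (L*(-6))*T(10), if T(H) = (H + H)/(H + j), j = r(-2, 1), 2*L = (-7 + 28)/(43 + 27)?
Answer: -9/4 ≈ -2.2500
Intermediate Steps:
L = 3/20 (L = ((-7 + 28)/(43 + 27))/2 = (21/70)/2 = (21*(1/70))/2 = (½)*(3/10) = 3/20 ≈ 0.15000)
j = -2
T(H) = 2*H/(-2 + H) (T(H) = (H + H)/(H - 2) = (2*H)/(-2 + H) = 2*H/(-2 + H))
(L*(-6))*T(10) = ((3/20)*(-6))*(2*10/(-2 + 10)) = -9*10/(5*8) = -9/10*5/2 = -9/4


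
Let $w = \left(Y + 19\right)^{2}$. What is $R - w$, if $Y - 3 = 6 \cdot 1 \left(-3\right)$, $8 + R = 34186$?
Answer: $34162$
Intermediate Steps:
$R = 34178$ ($R = -8 + 34186 = 34178$)
$Y = -15$ ($Y = 3 + 6 \cdot 1 \left(-3\right) = 3 + 6 \left(-3\right) = 3 - 18 = -15$)
$w = 16$ ($w = \left(-15 + 19\right)^{2} = 4^{2} = 16$)
$R - w = 34178 - 16 = 34162$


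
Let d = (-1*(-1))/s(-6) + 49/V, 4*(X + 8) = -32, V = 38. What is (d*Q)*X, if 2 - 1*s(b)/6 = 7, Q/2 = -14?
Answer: 160384/285 ≈ 562.75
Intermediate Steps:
Q = -28 (Q = 2*(-14) = -28)
s(b) = -30 (s(b) = 12 - 6*7 = 12 - 42 = -30)
X = -16 (X = -8 + (¼)*(-32) = -8 - 8 = -16)
d = 358/285 (d = -1*(-1)/(-30) + 49/38 = 1*(-1/30) + 49*(1/38) = -1/30 + 49/38 = 358/285 ≈ 1.2561)
(d*Q)*X = ((358/285)*(-28))*(-16) = -10024/285*(-16) = 160384/285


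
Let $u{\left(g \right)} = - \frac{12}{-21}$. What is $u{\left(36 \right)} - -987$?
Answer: $\frac{6913}{7} \approx 987.57$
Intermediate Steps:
$u{\left(g \right)} = \frac{4}{7}$ ($u{\left(g \right)} = \left(-12\right) \left(- \frac{1}{21}\right) = \frac{4}{7}$)
$u{\left(36 \right)} - -987 = \frac{4}{7} - -987 = \frac{4}{7} + 987 = \frac{6913}{7}$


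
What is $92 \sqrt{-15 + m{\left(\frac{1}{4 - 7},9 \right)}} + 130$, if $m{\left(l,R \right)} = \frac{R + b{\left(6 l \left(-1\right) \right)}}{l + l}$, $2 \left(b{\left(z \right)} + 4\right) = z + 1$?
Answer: $130 + 138 i \sqrt{11} \approx 130.0 + 457.69 i$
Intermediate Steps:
$b{\left(z \right)} = - \frac{7}{2} + \frac{z}{2}$ ($b{\left(z \right)} = -4 + \frac{z + 1}{2} = -4 + \frac{1 + z}{2} = -4 + \left(\frac{1}{2} + \frac{z}{2}\right) = - \frac{7}{2} + \frac{z}{2}$)
$m{\left(l,R \right)} = \frac{- \frac{7}{2} + R - 3 l}{2 l}$ ($m{\left(l,R \right)} = \frac{R + \left(- \frac{7}{2} + \frac{6 l \left(-1\right)}{2}\right)}{l + l} = \frac{R + \left(- \frac{7}{2} + \frac{\left(-6\right) l}{2}\right)}{2 l} = \left(R - \left(\frac{7}{2} + 3 l\right)\right) \frac{1}{2 l} = \left(- \frac{7}{2} + R - 3 l\right) \frac{1}{2 l} = \frac{- \frac{7}{2} + R - 3 l}{2 l}$)
$92 \sqrt{-15 + m{\left(\frac{1}{4 - 7},9 \right)}} + 130 = 92 \sqrt{-15 + \frac{-7 - \frac{6}{4 - 7} + 2 \cdot 9}{4 \frac{1}{4 - 7}}} + 130 = 92 \sqrt{-15 + \frac{-7 - \frac{6}{-3} + 18}{4 \frac{1}{-3}}} + 130 = 92 \sqrt{-15 + \frac{-7 - -2 + 18}{4 \left(- \frac{1}{3}\right)}} + 130 = 92 \sqrt{-15 + \frac{1}{4} \left(-3\right) \left(-7 + 2 + 18\right)} + 130 = 92 \sqrt{-15 + \frac{1}{4} \left(-3\right) 13} + 130 = 92 \sqrt{-15 - \frac{39}{4}} + 130 = 92 \sqrt{- \frac{99}{4}} + 130 = 92 \frac{3 i \sqrt{11}}{2} + 130 = 138 i \sqrt{11} + 130 = 130 + 138 i \sqrt{11}$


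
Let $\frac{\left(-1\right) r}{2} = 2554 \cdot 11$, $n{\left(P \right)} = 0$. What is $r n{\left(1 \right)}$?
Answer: $0$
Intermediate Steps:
$r = -56188$ ($r = - 2 \cdot 2554 \cdot 11 = \left(-2\right) 28094 = -56188$)
$r n{\left(1 \right)} = \left(-56188\right) 0 = 0$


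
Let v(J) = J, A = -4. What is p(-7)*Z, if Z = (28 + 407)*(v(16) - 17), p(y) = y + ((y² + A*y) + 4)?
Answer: -32190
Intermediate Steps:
p(y) = 4 + y² - 3*y (p(y) = y + ((y² - 4*y) + 4) = y + (4 + y² - 4*y) = 4 + y² - 3*y)
Z = -435 (Z = (28 + 407)*(16 - 17) = 435*(-1) = -435)
p(-7)*Z = (4 + (-7)² - 3*(-7))*(-435) = (4 + 49 + 21)*(-435) = 74*(-435) = -32190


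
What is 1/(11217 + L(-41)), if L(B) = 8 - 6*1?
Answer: 1/11219 ≈ 8.9135e-5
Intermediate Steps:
L(B) = 2 (L(B) = 8 - 6 = 2)
1/(11217 + L(-41)) = 1/(11217 + 2) = 1/11219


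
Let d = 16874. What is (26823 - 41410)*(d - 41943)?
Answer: 365681503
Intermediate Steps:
(26823 - 41410)*(d - 41943) = (26823 - 41410)*(16874 - 41943) = -14587*(-25069) = 365681503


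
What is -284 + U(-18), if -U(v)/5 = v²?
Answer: -1904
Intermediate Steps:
U(v) = -5*v²
-284 + U(-18) = -284 - 5*(-18)² = -284 - 5*324 = -284 - 1620 = -1904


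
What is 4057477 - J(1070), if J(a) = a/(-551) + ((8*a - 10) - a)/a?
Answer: 239216373831/58957 ≈ 4.0575e+6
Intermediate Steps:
J(a) = -a/551 + (-10 + 7*a)/a (J(a) = a*(-1/551) + ((-10 + 8*a) - a)/a = -a/551 + (-10 + 7*a)/a)
4057477 - J(1070) = 4057477 - (7 - 10/1070 - 1/551*1070) = 4057477 - (7 - 10*1/1070 - 1070/551) = 4057477 - (7 - 1/107 - 1070/551) = 4057477 - 1*297658/58957 = 4057477 - 297658/58957 = 239216373831/58957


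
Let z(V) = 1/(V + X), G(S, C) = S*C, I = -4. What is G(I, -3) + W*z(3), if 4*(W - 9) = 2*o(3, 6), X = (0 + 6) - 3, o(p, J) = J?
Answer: 14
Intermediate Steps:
X = 3 (X = 6 - 3 = 3)
G(S, C) = C*S
W = 12 (W = 9 + (2*6)/4 = 9 + (¼)*12 = 9 + 3 = 12)
z(V) = 1/(3 + V) (z(V) = 1/(V + 3) = 1/(3 + V))
G(I, -3) + W*z(3) = -3*(-4) + 12/(3 + 3) = 12 + 12/6 = 12 + 12*(⅙) = 12 + 2 = 14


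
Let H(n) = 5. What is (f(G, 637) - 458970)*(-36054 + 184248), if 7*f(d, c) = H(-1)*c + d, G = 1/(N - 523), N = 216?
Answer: -146022770582784/2149 ≈ -6.7949e+10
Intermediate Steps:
G = -1/307 (G = 1/(216 - 523) = 1/(-307) = -1/307 ≈ -0.0032573)
f(d, c) = d/7 + 5*c/7 (f(d, c) = (5*c + d)/7 = (d + 5*c)/7 = d/7 + 5*c/7)
(f(G, 637) - 458970)*(-36054 + 184248) = (((⅐)*(-1/307) + (5/7)*637) - 458970)*(-36054 + 184248) = ((-1/2149 + 455) - 458970)*148194 = (977794/2149 - 458970)*148194 = -985348736/2149*148194 = -146022770582784/2149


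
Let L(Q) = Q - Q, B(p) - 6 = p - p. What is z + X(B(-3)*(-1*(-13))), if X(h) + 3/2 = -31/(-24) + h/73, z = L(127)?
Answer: 1507/1752 ≈ 0.86016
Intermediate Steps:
B(p) = 6 (B(p) = 6 + (p - p) = 6 + 0 = 6)
L(Q) = 0
z = 0
X(h) = -5/24 + h/73 (X(h) = -3/2 + (-31/(-24) + h/73) = -3/2 + (-31*(-1/24) + h*(1/73)) = -3/2 + (31/24 + h/73) = -5/24 + h/73)
z + X(B(-3)*(-1*(-13))) = 0 + (-5/24 + (6*(-1*(-13)))/73) = 0 + (-5/24 + (6*13)/73) = 0 + (-5/24 + (1/73)*78) = 0 + (-5/24 + 78/73) = 0 + 1507/1752 = 1507/1752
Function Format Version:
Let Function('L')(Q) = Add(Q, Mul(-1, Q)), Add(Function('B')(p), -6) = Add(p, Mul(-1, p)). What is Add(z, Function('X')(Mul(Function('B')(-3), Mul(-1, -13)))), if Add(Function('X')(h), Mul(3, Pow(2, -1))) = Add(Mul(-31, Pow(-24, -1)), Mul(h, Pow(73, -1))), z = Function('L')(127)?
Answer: Rational(1507, 1752) ≈ 0.86016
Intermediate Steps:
Function('B')(p) = 6 (Function('B')(p) = Add(6, Add(p, Mul(-1, p))) = Add(6, 0) = 6)
Function('L')(Q) = 0
z = 0
Function('X')(h) = Add(Rational(-5, 24), Mul(Rational(1, 73), h)) (Function('X')(h) = Add(Rational(-3, 2), Add(Mul(-31, Pow(-24, -1)), Mul(h, Pow(73, -1)))) = Add(Rational(-3, 2), Add(Mul(-31, Rational(-1, 24)), Mul(h, Rational(1, 73)))) = Add(Rational(-3, 2), Add(Rational(31, 24), Mul(Rational(1, 73), h))) = Add(Rational(-5, 24), Mul(Rational(1, 73), h)))
Add(z, Function('X')(Mul(Function('B')(-3), Mul(-1, -13)))) = Add(0, Add(Rational(-5, 24), Mul(Rational(1, 73), Mul(6, Mul(-1, -13))))) = Add(0, Add(Rational(-5, 24), Mul(Rational(1, 73), Mul(6, 13)))) = Add(0, Add(Rational(-5, 24), Mul(Rational(1, 73), 78))) = Add(0, Add(Rational(-5, 24), Rational(78, 73))) = Add(0, Rational(1507, 1752)) = Rational(1507, 1752)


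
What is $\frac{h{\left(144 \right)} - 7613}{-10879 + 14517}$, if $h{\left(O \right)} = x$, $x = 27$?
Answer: $- \frac{3793}{1819} \approx -2.0852$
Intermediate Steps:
$h{\left(O \right)} = 27$
$\frac{h{\left(144 \right)} - 7613}{-10879 + 14517} = \frac{27 - 7613}{-10879 + 14517} = - \frac{7586}{3638} = \left(-7586\right) \frac{1}{3638} = - \frac{3793}{1819}$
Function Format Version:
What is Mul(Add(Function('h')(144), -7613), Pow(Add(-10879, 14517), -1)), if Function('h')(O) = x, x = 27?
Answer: Rational(-3793, 1819) ≈ -2.0852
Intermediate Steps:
Function('h')(O) = 27
Mul(Add(Function('h')(144), -7613), Pow(Add(-10879, 14517), -1)) = Mul(Add(27, -7613), Pow(Add(-10879, 14517), -1)) = Mul(-7586, Pow(3638, -1)) = Mul(-7586, Rational(1, 3638)) = Rational(-3793, 1819)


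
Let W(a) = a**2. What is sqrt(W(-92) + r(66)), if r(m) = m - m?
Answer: 92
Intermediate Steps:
r(m) = 0
sqrt(W(-92) + r(66)) = sqrt((-92)**2 + 0) = sqrt(8464 + 0) = sqrt(8464) = 92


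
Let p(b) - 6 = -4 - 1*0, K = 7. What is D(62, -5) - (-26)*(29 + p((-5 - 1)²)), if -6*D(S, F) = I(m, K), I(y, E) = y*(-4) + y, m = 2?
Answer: 807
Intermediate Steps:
I(y, E) = -3*y (I(y, E) = -4*y + y = -3*y)
D(S, F) = 1 (D(S, F) = -(-1)*2/2 = -⅙*(-6) = 1)
p(b) = 2 (p(b) = 6 + (-4 - 1*0) = 6 + (-4 + 0) = 6 - 4 = 2)
D(62, -5) - (-26)*(29 + p((-5 - 1)²)) = 1 - (-26)*(29 + 2) = 1 - (-26)*31 = 1 - 1*(-806) = 1 + 806 = 807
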